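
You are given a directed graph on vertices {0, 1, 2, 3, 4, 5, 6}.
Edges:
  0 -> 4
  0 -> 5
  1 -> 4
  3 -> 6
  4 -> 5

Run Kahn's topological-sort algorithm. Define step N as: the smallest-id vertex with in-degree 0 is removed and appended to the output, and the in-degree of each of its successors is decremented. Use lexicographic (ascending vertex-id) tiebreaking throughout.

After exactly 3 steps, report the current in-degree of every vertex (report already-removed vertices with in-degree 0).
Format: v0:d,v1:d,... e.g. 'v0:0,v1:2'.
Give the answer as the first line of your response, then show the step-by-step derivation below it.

v0:0,v1:0,v2:0,v3:0,v4:0,v5:1,v6:1

step 1: output 0; order=[0]; indeg=(0,0,0,0,1,1,1)
step 2: output 1; order=[0,1]; indeg=(0,0,0,0,0,1,1)
step 3: output 2; order=[0,1,2]; indeg=(0,0,0,0,0,1,1)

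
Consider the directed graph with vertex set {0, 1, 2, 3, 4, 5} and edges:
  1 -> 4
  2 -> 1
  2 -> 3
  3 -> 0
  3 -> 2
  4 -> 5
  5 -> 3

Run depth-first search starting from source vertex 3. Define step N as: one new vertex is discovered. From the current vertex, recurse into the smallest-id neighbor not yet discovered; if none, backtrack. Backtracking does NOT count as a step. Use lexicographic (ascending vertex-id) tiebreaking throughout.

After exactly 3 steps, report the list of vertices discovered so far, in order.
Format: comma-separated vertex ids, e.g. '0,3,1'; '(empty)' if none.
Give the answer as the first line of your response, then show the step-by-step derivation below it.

3,0,2

step 1: discover 3; path=3; order=3
step 2: discover 0; path=3>0; order=3,0
step 3: discover 2; path=3>2; order=3,0,2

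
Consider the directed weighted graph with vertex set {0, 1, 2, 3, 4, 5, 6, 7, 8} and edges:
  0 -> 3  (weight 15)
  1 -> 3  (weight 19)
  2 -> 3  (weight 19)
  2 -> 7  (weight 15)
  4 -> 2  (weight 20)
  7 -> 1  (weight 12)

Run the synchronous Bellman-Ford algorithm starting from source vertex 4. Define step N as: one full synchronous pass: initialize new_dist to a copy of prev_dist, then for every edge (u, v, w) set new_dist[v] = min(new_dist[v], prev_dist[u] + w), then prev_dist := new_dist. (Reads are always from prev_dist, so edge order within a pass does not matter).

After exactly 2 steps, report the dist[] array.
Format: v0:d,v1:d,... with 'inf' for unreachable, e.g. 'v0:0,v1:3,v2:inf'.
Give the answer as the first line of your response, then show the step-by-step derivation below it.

v0:inf,v1:inf,v2:20,v3:39,v4:0,v5:inf,v6:inf,v7:35,v8:inf

step 1: dist = v0:inf,v1:inf,v2:20,v3:inf,v4:0,v5:inf,v6:inf,v7:inf,v8:inf
step 2: dist = v0:inf,v1:inf,v2:20,v3:39,v4:0,v5:inf,v6:inf,v7:35,v8:inf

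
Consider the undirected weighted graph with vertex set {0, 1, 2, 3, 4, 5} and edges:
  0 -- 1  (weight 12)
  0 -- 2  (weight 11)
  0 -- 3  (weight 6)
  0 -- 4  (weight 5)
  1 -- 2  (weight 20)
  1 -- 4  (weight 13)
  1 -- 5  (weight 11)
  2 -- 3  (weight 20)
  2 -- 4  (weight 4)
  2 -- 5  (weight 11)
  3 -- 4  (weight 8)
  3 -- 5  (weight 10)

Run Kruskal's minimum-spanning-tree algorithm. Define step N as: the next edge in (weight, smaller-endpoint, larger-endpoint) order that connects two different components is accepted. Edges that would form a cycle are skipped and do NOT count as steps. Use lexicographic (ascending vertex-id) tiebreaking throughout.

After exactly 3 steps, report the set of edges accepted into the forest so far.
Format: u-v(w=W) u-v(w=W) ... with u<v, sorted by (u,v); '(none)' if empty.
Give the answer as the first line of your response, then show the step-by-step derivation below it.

0-3(w=6) 0-4(w=5) 2-4(w=4)

step 1: add edge 2-4 (w=4); MST = {2-4(w=4)}
step 2: add edge 0-4 (w=5); MST = {0-4(w=5) 2-4(w=4)}
step 3: add edge 0-3 (w=6); MST = {0-3(w=6) 0-4(w=5) 2-4(w=4)}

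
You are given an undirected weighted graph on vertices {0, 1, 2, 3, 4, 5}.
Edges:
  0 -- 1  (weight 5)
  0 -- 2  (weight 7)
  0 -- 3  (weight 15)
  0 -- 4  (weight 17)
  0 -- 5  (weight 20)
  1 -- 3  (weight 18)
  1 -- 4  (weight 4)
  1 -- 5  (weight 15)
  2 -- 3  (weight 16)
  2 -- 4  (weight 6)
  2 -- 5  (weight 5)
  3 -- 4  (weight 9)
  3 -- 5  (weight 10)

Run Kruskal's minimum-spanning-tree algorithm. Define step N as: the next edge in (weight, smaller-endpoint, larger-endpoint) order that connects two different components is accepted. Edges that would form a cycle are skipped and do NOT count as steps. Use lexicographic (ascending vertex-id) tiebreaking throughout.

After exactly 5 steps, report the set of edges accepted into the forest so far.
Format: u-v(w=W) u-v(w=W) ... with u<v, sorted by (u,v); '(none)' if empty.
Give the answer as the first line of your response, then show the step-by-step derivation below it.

0-1(w=5) 1-4(w=4) 2-4(w=6) 2-5(w=5) 3-4(w=9)

step 1: add edge 1-4 (w=4); MST = {1-4(w=4)}
step 2: add edge 0-1 (w=5); MST = {0-1(w=5) 1-4(w=4)}
step 3: add edge 2-5 (w=5); MST = {0-1(w=5) 1-4(w=4) 2-5(w=5)}
step 4: add edge 2-4 (w=6); MST = {0-1(w=5) 1-4(w=4) 2-4(w=6) 2-5(w=5)}
step 5: add edge 3-4 (w=9); MST = {0-1(w=5) 1-4(w=4) 2-4(w=6) 2-5(w=5) 3-4(w=9)}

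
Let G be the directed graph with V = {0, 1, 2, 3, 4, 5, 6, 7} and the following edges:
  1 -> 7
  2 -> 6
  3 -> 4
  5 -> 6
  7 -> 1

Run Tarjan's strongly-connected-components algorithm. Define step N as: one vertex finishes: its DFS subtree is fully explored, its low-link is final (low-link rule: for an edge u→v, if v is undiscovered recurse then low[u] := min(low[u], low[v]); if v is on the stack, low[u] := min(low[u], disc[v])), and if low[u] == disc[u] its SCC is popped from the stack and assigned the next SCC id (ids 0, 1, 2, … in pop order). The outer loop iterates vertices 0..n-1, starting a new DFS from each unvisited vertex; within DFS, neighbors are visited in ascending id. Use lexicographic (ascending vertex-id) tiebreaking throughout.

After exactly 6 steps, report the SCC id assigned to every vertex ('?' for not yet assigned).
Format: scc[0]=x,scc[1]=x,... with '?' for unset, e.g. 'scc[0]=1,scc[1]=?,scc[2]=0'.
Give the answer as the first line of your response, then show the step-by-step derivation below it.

scc[0]=0,scc[1]=1,scc[2]=3,scc[3]=?,scc[4]=4,scc[5]=?,scc[6]=2,scc[7]=1

step 1: low=(low[0]=0,low[1]=?,low[2]=?,low[3]=?,low[4]=?,low[5]=?,low[6]=?,low[7]=?); scc=(scc[0]=0,scc[1]=?,scc[2]=?,scc[3]=?,scc[4]=?,scc[5]=?,scc[6]=?,scc[7]=?)
step 2: low=(low[0]=0,low[1]=1,low[2]=?,low[3]=?,low[4]=?,low[5]=?,low[6]=?,low[7]=1); scc=(scc[0]=0,scc[1]=?,scc[2]=?,scc[3]=?,scc[4]=?,scc[5]=?,scc[6]=?,scc[7]=?)
step 3: low=(low[0]=0,low[1]=1,low[2]=?,low[3]=?,low[4]=?,low[5]=?,low[6]=?,low[7]=1); scc=(scc[0]=0,scc[1]=1,scc[2]=?,scc[3]=?,scc[4]=?,scc[5]=?,scc[6]=?,scc[7]=1)
step 4: low=(low[0]=0,low[1]=1,low[2]=3,low[3]=?,low[4]=?,low[5]=?,low[6]=4,low[7]=1); scc=(scc[0]=0,scc[1]=1,scc[2]=?,scc[3]=?,scc[4]=?,scc[5]=?,scc[6]=2,scc[7]=1)
step 5: low=(low[0]=0,low[1]=1,low[2]=3,low[3]=?,low[4]=?,low[5]=?,low[6]=4,low[7]=1); scc=(scc[0]=0,scc[1]=1,scc[2]=3,scc[3]=?,scc[4]=?,scc[5]=?,scc[6]=2,scc[7]=1)
step 6: low=(low[0]=0,low[1]=1,low[2]=3,low[3]=5,low[4]=6,low[5]=?,low[6]=4,low[7]=1); scc=(scc[0]=0,scc[1]=1,scc[2]=3,scc[3]=?,scc[4]=4,scc[5]=?,scc[6]=2,scc[7]=1)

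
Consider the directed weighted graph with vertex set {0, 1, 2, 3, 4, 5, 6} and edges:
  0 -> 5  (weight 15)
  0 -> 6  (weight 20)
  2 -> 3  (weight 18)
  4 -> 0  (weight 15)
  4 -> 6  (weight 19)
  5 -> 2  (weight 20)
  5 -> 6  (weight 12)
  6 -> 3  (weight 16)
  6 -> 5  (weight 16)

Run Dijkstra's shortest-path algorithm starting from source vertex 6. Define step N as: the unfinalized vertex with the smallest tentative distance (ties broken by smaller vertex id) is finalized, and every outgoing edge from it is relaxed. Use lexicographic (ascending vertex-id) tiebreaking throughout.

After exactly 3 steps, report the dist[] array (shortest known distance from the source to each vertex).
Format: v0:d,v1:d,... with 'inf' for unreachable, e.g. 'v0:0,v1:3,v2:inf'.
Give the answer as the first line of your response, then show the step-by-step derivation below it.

v0:inf,v1:inf,v2:36,v3:16,v4:inf,v5:16,v6:0

step 1: dist = v0:inf,v1:inf,v2:inf,v3:16,v4:inf,v5:16,v6:0
step 2: dist = v0:inf,v1:inf,v2:inf,v3:16,v4:inf,v5:16,v6:0
step 3: dist = v0:inf,v1:inf,v2:36,v3:16,v4:inf,v5:16,v6:0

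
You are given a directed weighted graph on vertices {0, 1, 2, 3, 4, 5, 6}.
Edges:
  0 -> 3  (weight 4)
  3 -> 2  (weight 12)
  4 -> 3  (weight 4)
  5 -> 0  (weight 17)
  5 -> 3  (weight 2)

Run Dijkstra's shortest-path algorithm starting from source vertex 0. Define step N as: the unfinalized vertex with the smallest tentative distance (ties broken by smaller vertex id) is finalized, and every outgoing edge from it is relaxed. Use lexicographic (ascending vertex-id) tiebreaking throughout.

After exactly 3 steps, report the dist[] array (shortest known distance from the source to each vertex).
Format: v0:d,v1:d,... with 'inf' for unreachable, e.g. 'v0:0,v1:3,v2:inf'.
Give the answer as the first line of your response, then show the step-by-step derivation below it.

v0:0,v1:inf,v2:16,v3:4,v4:inf,v5:inf,v6:inf

step 1: dist = v0:0,v1:inf,v2:inf,v3:4,v4:inf,v5:inf,v6:inf
step 2: dist = v0:0,v1:inf,v2:16,v3:4,v4:inf,v5:inf,v6:inf
step 3: dist = v0:0,v1:inf,v2:16,v3:4,v4:inf,v5:inf,v6:inf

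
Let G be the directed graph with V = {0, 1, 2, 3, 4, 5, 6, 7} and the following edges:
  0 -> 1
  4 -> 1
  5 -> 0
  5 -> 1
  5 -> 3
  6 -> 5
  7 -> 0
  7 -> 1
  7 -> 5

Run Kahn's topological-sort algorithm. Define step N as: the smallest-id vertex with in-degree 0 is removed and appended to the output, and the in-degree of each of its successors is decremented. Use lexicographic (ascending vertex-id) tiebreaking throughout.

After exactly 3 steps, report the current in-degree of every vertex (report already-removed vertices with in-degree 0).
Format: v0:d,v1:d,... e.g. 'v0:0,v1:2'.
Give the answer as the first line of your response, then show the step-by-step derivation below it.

v0:2,v1:3,v2:0,v3:1,v4:0,v5:1,v6:0,v7:0

step 1: output 2; order=[2]; indeg=(2,4,0,1,0,2,0,0)
step 2: output 4; order=[2,4]; indeg=(2,3,0,1,0,2,0,0)
step 3: output 6; order=[2,4,6]; indeg=(2,3,0,1,0,1,0,0)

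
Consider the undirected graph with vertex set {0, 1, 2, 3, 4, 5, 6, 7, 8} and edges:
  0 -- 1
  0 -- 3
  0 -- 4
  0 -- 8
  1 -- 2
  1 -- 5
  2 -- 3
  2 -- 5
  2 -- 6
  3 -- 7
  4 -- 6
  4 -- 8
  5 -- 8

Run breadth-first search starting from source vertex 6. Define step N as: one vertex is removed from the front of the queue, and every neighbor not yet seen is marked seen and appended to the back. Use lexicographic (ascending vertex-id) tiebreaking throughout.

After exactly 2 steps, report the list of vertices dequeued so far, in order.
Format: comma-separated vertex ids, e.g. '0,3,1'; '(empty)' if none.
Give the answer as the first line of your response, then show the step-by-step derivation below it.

6,2

step 1: dequeue 6; queue=[2,4]; order=6
step 2: dequeue 2; queue=[4,1,3,5]; order=6,2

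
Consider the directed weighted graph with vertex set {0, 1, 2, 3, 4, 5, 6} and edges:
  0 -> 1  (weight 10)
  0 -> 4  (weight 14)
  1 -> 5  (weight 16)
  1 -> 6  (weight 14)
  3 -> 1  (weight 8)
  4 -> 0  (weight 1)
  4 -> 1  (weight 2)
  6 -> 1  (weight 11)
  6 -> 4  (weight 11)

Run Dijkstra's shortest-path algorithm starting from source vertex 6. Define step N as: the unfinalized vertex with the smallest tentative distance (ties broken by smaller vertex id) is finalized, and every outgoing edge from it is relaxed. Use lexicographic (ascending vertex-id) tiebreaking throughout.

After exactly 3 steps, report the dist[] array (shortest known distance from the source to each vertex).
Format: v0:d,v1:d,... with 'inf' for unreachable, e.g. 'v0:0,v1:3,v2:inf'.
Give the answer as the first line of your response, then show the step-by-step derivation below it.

v0:12,v1:11,v2:inf,v3:inf,v4:11,v5:27,v6:0

step 1: dist = v0:inf,v1:11,v2:inf,v3:inf,v4:11,v5:inf,v6:0
step 2: dist = v0:inf,v1:11,v2:inf,v3:inf,v4:11,v5:27,v6:0
step 3: dist = v0:12,v1:11,v2:inf,v3:inf,v4:11,v5:27,v6:0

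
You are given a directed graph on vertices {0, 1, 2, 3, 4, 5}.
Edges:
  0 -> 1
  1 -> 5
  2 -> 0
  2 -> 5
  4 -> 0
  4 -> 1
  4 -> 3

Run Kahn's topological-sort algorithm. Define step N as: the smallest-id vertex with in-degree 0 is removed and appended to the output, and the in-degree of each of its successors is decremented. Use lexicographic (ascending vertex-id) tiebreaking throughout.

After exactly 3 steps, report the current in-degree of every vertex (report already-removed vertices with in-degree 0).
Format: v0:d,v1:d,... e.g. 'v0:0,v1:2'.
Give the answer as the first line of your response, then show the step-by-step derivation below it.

v0:0,v1:0,v2:0,v3:0,v4:0,v5:1

step 1: output 2; order=[2]; indeg=(1,2,0,1,0,1)
step 2: output 4; order=[2,4]; indeg=(0,1,0,0,0,1)
step 3: output 0; order=[2,4,0]; indeg=(0,0,0,0,0,1)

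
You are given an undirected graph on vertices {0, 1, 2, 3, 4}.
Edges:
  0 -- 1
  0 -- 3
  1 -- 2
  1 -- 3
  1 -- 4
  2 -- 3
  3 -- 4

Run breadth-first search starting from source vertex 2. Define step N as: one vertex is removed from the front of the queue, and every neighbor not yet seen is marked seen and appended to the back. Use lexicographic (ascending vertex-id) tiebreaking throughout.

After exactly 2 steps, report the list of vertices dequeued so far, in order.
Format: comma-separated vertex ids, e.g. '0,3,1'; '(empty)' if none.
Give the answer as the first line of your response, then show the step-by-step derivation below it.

2,1

step 1: dequeue 2; queue=[1,3]; order=2
step 2: dequeue 1; queue=[3,0,4]; order=2,1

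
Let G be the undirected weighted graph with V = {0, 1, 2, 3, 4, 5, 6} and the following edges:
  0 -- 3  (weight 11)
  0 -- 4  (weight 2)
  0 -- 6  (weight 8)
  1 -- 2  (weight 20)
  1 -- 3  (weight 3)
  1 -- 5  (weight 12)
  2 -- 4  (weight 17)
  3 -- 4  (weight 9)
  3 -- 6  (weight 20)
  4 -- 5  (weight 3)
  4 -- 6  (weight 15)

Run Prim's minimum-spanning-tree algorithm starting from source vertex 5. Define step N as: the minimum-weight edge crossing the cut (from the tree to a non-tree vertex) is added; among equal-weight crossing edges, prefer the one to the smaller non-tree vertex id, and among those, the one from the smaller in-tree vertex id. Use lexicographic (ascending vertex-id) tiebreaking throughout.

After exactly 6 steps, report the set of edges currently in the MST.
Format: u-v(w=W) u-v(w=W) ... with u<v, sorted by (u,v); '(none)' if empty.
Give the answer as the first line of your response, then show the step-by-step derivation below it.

0-4(w=2) 0-6(w=8) 1-3(w=3) 2-4(w=17) 3-4(w=9) 4-5(w=3)

step 1: add edge 4-5 (w=3); MST = {4-5(w=3)}
step 2: add edge 0-4 (w=2); MST = {0-4(w=2) 4-5(w=3)}
step 3: add edge 0-6 (w=8); MST = {0-4(w=2) 0-6(w=8) 4-5(w=3)}
step 4: add edge 3-4 (w=9); MST = {0-4(w=2) 0-6(w=8) 3-4(w=9) 4-5(w=3)}
step 5: add edge 1-3 (w=3); MST = {0-4(w=2) 0-6(w=8) 1-3(w=3) 3-4(w=9) 4-5(w=3)}
step 6: add edge 2-4 (w=17); MST = {0-4(w=2) 0-6(w=8) 1-3(w=3) 2-4(w=17) 3-4(w=9) 4-5(w=3)}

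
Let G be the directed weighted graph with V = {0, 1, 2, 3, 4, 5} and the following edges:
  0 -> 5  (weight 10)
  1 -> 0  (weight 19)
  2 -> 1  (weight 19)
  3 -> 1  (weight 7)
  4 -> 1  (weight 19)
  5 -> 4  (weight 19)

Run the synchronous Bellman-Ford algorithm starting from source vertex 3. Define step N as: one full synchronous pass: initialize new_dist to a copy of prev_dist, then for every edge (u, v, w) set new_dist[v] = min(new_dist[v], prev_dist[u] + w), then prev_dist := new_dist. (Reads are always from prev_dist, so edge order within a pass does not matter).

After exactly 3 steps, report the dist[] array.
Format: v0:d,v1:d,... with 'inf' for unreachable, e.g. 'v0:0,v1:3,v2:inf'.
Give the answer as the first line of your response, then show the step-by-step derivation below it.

v0:26,v1:7,v2:inf,v3:0,v4:inf,v5:36

step 1: dist = v0:inf,v1:7,v2:inf,v3:0,v4:inf,v5:inf
step 2: dist = v0:26,v1:7,v2:inf,v3:0,v4:inf,v5:inf
step 3: dist = v0:26,v1:7,v2:inf,v3:0,v4:inf,v5:36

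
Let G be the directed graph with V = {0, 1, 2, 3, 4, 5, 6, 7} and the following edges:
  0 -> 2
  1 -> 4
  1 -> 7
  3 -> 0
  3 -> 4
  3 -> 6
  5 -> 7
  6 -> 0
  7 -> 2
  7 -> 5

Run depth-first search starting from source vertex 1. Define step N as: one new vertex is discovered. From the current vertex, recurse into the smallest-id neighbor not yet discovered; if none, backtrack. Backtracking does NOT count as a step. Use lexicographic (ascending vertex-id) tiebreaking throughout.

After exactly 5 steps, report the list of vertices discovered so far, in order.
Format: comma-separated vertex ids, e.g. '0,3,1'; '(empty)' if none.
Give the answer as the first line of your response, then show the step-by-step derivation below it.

1,4,7,2,5

step 1: discover 1; path=1; order=1
step 2: discover 4; path=1>4; order=1,4
step 3: discover 7; path=1>7; order=1,4,7
step 4: discover 2; path=1>7>2; order=1,4,7,2
step 5: discover 5; path=1>7>5; order=1,4,7,2,5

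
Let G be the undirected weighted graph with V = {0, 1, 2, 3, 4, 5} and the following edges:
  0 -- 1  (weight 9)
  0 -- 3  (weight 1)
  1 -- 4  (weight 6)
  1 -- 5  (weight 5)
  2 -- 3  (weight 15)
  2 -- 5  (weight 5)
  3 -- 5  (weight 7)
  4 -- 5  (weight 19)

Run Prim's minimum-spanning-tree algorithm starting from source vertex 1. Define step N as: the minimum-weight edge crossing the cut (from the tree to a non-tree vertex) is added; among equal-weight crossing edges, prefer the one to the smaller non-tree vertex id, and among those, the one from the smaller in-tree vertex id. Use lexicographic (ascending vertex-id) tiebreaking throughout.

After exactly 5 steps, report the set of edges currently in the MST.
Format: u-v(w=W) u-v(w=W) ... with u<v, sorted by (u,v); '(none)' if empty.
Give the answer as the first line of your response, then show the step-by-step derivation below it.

0-3(w=1) 1-4(w=6) 1-5(w=5) 2-5(w=5) 3-5(w=7)

step 1: add edge 1-5 (w=5); MST = {1-5(w=5)}
step 2: add edge 2-5 (w=5); MST = {1-5(w=5) 2-5(w=5)}
step 3: add edge 1-4 (w=6); MST = {1-4(w=6) 1-5(w=5) 2-5(w=5)}
step 4: add edge 3-5 (w=7); MST = {1-4(w=6) 1-5(w=5) 2-5(w=5) 3-5(w=7)}
step 5: add edge 0-3 (w=1); MST = {0-3(w=1) 1-4(w=6) 1-5(w=5) 2-5(w=5) 3-5(w=7)}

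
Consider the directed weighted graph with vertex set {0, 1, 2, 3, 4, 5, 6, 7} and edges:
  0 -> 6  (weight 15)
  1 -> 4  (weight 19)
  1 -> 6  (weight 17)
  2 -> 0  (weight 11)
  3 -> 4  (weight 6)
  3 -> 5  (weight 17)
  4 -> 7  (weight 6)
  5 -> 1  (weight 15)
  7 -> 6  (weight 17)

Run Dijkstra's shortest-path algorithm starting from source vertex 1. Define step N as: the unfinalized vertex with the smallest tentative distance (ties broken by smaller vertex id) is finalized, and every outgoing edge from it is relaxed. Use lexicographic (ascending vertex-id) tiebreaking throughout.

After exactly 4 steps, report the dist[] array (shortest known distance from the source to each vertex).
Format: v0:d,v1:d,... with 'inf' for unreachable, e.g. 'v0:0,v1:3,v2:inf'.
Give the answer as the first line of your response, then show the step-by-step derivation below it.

v0:inf,v1:0,v2:inf,v3:inf,v4:19,v5:inf,v6:17,v7:25

step 1: dist = v0:inf,v1:0,v2:inf,v3:inf,v4:19,v5:inf,v6:17,v7:inf
step 2: dist = v0:inf,v1:0,v2:inf,v3:inf,v4:19,v5:inf,v6:17,v7:inf
step 3: dist = v0:inf,v1:0,v2:inf,v3:inf,v4:19,v5:inf,v6:17,v7:25
step 4: dist = v0:inf,v1:0,v2:inf,v3:inf,v4:19,v5:inf,v6:17,v7:25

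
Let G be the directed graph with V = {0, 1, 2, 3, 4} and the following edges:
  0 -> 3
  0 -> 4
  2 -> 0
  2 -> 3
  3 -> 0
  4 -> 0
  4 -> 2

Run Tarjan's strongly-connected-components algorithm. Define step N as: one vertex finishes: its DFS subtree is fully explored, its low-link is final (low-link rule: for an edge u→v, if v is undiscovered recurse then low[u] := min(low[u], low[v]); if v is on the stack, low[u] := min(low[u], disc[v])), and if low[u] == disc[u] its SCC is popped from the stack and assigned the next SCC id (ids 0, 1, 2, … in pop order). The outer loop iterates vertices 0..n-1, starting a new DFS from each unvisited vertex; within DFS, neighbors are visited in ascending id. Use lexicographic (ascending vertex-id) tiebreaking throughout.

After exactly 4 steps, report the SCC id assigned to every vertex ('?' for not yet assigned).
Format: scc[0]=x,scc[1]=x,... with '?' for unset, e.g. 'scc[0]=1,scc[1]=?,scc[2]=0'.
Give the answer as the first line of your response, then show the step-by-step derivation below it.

scc[0]=0,scc[1]=?,scc[2]=0,scc[3]=0,scc[4]=0

step 1: low=(low[0]=0,low[1]=?,low[2]=?,low[3]=0,low[4]=?); scc=(scc[0]=?,scc[1]=?,scc[2]=?,scc[3]=?,scc[4]=?)
step 2: low=(low[0]=0,low[1]=?,low[2]=0,low[3]=0,low[4]=0); scc=(scc[0]=?,scc[1]=?,scc[2]=?,scc[3]=?,scc[4]=?)
step 3: low=(low[0]=0,low[1]=?,low[2]=0,low[3]=0,low[4]=0); scc=(scc[0]=?,scc[1]=?,scc[2]=?,scc[3]=?,scc[4]=?)
step 4: low=(low[0]=0,low[1]=?,low[2]=0,low[3]=0,low[4]=0); scc=(scc[0]=0,scc[1]=?,scc[2]=0,scc[3]=0,scc[4]=0)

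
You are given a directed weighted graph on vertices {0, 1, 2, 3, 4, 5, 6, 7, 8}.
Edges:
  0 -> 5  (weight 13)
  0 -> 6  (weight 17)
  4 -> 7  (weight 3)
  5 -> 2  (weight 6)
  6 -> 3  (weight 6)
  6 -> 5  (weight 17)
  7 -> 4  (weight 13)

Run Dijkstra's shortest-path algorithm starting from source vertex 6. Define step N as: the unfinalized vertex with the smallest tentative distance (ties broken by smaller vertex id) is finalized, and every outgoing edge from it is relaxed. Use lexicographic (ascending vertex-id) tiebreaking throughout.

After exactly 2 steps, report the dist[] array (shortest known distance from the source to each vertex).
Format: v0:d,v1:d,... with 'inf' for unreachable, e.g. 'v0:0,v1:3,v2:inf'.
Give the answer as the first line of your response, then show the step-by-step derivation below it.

v0:inf,v1:inf,v2:inf,v3:6,v4:inf,v5:17,v6:0,v7:inf,v8:inf

step 1: dist = v0:inf,v1:inf,v2:inf,v3:6,v4:inf,v5:17,v6:0,v7:inf,v8:inf
step 2: dist = v0:inf,v1:inf,v2:inf,v3:6,v4:inf,v5:17,v6:0,v7:inf,v8:inf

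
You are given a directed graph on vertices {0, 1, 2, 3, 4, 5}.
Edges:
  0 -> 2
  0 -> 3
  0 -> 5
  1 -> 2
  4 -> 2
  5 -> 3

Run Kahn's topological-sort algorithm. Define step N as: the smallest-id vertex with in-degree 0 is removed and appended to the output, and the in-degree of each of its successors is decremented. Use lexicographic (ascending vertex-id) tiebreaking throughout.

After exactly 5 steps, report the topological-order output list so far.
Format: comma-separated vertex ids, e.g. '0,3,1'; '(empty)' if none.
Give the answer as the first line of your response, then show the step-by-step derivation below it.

0,1,4,2,5

step 1: output 0; order=[0]; indeg=(0,0,2,1,0,0)
step 2: output 1; order=[0,1]; indeg=(0,0,1,1,0,0)
step 3: output 4; order=[0,1,4]; indeg=(0,0,0,1,0,0)
step 4: output 2; order=[0,1,4,2]; indeg=(0,0,0,1,0,0)
step 5: output 5; order=[0,1,4,2,5]; indeg=(0,0,0,0,0,0)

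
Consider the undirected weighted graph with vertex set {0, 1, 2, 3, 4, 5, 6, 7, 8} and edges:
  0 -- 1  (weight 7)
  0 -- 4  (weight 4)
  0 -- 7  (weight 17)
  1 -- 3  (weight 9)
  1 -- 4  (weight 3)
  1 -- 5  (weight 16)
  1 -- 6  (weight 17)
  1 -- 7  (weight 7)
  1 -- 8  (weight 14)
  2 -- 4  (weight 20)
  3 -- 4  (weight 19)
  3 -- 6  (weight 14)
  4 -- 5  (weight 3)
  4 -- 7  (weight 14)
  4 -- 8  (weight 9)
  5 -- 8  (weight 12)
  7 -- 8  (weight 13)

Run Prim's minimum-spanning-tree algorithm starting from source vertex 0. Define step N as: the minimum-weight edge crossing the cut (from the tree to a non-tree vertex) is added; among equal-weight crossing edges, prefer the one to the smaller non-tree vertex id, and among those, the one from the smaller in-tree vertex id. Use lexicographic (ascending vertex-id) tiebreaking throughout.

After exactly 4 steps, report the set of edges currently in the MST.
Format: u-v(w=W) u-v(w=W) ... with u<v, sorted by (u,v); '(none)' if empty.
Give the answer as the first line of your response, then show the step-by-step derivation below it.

0-4(w=4) 1-4(w=3) 1-7(w=7) 4-5(w=3)

step 1: add edge 0-4 (w=4); MST = {0-4(w=4)}
step 2: add edge 1-4 (w=3); MST = {0-4(w=4) 1-4(w=3)}
step 3: add edge 4-5 (w=3); MST = {0-4(w=4) 1-4(w=3) 4-5(w=3)}
step 4: add edge 1-7 (w=7); MST = {0-4(w=4) 1-4(w=3) 1-7(w=7) 4-5(w=3)}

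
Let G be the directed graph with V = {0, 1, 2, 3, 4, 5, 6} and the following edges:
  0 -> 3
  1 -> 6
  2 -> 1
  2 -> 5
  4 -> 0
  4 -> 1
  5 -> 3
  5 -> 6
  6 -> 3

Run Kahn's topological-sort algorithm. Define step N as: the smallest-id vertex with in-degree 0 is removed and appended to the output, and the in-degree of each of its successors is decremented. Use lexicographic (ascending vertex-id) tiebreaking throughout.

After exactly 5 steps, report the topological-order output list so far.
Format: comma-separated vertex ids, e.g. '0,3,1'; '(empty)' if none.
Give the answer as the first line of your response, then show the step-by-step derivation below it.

2,4,0,1,5

step 1: output 2; order=[2]; indeg=(1,1,0,3,0,0,2)
step 2: output 4; order=[2,4]; indeg=(0,0,0,3,0,0,2)
step 3: output 0; order=[2,4,0]; indeg=(0,0,0,2,0,0,2)
step 4: output 1; order=[2,4,0,1]; indeg=(0,0,0,2,0,0,1)
step 5: output 5; order=[2,4,0,1,5]; indeg=(0,0,0,1,0,0,0)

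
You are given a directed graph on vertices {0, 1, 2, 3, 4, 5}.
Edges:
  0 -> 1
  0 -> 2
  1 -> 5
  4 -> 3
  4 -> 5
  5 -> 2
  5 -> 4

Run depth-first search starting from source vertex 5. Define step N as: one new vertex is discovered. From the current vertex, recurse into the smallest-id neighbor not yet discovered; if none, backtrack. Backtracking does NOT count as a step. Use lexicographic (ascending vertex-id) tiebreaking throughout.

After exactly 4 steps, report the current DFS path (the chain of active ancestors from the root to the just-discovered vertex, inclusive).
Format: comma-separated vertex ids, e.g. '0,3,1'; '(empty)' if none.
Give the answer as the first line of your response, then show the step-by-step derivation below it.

5,4,3

step 1: discover 5; path=5; order=5
step 2: discover 2; path=5>2; order=5,2
step 3: discover 4; path=5>4; order=5,2,4
step 4: discover 3; path=5>4>3; order=5,2,4,3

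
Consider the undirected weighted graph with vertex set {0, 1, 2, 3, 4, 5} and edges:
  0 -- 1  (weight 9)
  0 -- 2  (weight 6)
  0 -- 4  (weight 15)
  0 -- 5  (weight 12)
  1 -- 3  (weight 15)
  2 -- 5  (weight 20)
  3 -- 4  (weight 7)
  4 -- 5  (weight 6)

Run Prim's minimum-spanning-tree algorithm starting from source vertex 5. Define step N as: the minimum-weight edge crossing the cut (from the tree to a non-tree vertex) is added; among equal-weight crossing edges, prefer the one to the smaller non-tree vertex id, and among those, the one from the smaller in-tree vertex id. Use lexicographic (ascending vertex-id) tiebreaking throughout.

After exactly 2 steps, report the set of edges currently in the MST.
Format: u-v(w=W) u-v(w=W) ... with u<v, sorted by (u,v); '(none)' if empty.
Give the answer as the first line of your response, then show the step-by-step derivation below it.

3-4(w=7) 4-5(w=6)

step 1: add edge 4-5 (w=6); MST = {4-5(w=6)}
step 2: add edge 3-4 (w=7); MST = {3-4(w=7) 4-5(w=6)}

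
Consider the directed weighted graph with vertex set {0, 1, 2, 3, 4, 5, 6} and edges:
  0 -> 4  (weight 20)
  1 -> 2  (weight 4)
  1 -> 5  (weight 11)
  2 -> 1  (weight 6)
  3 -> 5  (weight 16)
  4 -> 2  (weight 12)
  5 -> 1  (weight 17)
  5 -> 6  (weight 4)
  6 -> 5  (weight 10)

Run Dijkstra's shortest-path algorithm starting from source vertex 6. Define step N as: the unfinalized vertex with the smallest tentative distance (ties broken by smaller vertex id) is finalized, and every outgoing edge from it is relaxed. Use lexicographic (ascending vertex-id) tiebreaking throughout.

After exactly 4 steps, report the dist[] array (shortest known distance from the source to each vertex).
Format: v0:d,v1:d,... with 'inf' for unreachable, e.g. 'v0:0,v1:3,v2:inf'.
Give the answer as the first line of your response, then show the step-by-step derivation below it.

v0:inf,v1:27,v2:31,v3:inf,v4:inf,v5:10,v6:0

step 1: dist = v0:inf,v1:inf,v2:inf,v3:inf,v4:inf,v5:10,v6:0
step 2: dist = v0:inf,v1:27,v2:inf,v3:inf,v4:inf,v5:10,v6:0
step 3: dist = v0:inf,v1:27,v2:31,v3:inf,v4:inf,v5:10,v6:0
step 4: dist = v0:inf,v1:27,v2:31,v3:inf,v4:inf,v5:10,v6:0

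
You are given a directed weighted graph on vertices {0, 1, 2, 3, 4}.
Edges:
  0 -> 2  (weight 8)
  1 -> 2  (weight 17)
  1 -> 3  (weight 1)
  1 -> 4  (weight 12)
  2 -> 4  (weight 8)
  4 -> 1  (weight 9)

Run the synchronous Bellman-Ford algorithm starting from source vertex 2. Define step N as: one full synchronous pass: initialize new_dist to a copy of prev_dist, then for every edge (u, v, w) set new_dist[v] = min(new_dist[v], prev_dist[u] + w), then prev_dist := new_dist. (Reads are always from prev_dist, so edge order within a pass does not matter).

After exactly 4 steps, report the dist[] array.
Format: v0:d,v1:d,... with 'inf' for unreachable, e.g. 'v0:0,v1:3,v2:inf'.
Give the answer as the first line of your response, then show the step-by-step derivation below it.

v0:inf,v1:17,v2:0,v3:18,v4:8

step 1: dist = v0:inf,v1:inf,v2:0,v3:inf,v4:8
step 2: dist = v0:inf,v1:17,v2:0,v3:inf,v4:8
step 3: dist = v0:inf,v1:17,v2:0,v3:18,v4:8
step 4: dist = v0:inf,v1:17,v2:0,v3:18,v4:8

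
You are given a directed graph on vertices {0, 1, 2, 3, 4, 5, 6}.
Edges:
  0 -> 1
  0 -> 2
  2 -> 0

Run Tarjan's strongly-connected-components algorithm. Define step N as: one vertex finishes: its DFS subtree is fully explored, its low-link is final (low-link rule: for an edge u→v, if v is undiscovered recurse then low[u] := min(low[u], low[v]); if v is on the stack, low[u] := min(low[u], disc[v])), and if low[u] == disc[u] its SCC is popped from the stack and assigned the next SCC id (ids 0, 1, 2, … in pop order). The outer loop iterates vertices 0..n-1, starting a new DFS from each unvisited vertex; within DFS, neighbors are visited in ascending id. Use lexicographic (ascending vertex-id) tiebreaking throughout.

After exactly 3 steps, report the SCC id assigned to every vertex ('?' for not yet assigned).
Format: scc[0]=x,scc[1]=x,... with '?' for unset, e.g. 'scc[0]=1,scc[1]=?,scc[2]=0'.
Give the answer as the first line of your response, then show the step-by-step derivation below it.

scc[0]=1,scc[1]=0,scc[2]=1,scc[3]=?,scc[4]=?,scc[5]=?,scc[6]=?

step 1: low=(low[0]=0,low[1]=1,low[2]=?,low[3]=?,low[4]=?,low[5]=?,low[6]=?); scc=(scc[0]=?,scc[1]=0,scc[2]=?,scc[3]=?,scc[4]=?,scc[5]=?,scc[6]=?)
step 2: low=(low[0]=0,low[1]=1,low[2]=0,low[3]=?,low[4]=?,low[5]=?,low[6]=?); scc=(scc[0]=?,scc[1]=0,scc[2]=?,scc[3]=?,scc[4]=?,scc[5]=?,scc[6]=?)
step 3: low=(low[0]=0,low[1]=1,low[2]=0,low[3]=?,low[4]=?,low[5]=?,low[6]=?); scc=(scc[0]=1,scc[1]=0,scc[2]=1,scc[3]=?,scc[4]=?,scc[5]=?,scc[6]=?)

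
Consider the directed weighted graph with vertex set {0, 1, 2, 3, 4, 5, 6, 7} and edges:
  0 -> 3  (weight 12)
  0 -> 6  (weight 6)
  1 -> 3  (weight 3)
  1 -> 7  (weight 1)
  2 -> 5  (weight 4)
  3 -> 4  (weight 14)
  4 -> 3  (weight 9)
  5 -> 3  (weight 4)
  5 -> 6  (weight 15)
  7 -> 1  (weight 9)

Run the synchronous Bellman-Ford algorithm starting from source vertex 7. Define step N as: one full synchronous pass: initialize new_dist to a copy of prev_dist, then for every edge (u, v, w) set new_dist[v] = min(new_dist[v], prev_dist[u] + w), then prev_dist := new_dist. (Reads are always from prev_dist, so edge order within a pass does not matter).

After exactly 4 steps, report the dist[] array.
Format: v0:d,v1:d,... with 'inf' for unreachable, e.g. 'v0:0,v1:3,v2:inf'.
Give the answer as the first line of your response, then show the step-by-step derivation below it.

v0:inf,v1:9,v2:inf,v3:12,v4:26,v5:inf,v6:inf,v7:0

step 1: dist = v0:inf,v1:9,v2:inf,v3:inf,v4:inf,v5:inf,v6:inf,v7:0
step 2: dist = v0:inf,v1:9,v2:inf,v3:12,v4:inf,v5:inf,v6:inf,v7:0
step 3: dist = v0:inf,v1:9,v2:inf,v3:12,v4:26,v5:inf,v6:inf,v7:0
step 4: dist = v0:inf,v1:9,v2:inf,v3:12,v4:26,v5:inf,v6:inf,v7:0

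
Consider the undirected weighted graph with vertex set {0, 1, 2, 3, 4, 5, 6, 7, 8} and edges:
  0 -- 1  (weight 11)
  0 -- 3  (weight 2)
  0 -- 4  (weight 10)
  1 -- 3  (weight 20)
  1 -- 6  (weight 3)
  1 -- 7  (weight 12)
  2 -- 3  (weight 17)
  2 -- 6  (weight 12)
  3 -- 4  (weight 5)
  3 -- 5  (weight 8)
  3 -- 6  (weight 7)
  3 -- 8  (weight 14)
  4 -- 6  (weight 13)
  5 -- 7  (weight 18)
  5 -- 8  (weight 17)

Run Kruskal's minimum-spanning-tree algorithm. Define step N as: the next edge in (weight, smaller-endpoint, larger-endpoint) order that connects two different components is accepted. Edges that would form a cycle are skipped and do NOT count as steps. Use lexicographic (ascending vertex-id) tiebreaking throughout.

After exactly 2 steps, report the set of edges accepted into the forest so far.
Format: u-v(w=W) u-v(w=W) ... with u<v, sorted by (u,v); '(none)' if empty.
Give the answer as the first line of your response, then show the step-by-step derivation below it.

0-3(w=2) 1-6(w=3)

step 1: add edge 0-3 (w=2); MST = {0-3(w=2)}
step 2: add edge 1-6 (w=3); MST = {0-3(w=2) 1-6(w=3)}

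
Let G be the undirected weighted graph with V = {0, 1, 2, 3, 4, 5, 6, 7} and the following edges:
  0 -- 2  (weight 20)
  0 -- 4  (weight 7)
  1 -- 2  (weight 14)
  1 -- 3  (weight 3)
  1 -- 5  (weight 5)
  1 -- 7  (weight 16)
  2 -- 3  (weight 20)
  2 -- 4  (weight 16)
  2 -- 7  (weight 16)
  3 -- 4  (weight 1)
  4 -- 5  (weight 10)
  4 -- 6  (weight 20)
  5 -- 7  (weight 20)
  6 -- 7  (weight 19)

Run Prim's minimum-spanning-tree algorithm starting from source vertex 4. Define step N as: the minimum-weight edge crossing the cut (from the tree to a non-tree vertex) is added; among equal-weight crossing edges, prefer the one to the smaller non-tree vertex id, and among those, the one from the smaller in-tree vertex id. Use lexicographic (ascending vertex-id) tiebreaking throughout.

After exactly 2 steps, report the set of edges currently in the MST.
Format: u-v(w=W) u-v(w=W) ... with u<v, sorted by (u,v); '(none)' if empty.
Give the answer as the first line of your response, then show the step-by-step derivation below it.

1-3(w=3) 3-4(w=1)

step 1: add edge 3-4 (w=1); MST = {3-4(w=1)}
step 2: add edge 1-3 (w=3); MST = {1-3(w=3) 3-4(w=1)}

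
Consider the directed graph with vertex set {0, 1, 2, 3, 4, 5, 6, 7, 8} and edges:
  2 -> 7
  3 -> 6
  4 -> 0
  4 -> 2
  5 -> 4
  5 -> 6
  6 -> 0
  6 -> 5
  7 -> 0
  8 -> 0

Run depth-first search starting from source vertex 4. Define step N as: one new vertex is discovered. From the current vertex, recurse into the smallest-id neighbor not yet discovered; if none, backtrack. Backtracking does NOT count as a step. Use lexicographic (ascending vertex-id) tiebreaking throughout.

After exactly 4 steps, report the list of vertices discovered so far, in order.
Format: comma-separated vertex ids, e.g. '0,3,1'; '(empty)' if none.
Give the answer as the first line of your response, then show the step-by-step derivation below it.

4,0,2,7

step 1: discover 4; path=4; order=4
step 2: discover 0; path=4>0; order=4,0
step 3: discover 2; path=4>2; order=4,0,2
step 4: discover 7; path=4>2>7; order=4,0,2,7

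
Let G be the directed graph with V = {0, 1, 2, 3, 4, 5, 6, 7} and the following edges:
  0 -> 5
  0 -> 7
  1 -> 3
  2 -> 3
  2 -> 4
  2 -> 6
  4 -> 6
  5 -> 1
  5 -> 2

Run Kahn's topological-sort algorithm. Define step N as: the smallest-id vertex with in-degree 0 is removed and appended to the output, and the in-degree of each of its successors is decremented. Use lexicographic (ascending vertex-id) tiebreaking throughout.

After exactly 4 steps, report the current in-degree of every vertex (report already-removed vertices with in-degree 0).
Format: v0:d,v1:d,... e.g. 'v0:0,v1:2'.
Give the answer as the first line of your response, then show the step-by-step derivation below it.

v0:0,v1:0,v2:0,v3:0,v4:0,v5:0,v6:1,v7:0

step 1: output 0; order=[0]; indeg=(0,1,1,2,1,0,2,0)
step 2: output 5; order=[0,5]; indeg=(0,0,0,2,1,0,2,0)
step 3: output 1; order=[0,5,1]; indeg=(0,0,0,1,1,0,2,0)
step 4: output 2; order=[0,5,1,2]; indeg=(0,0,0,0,0,0,1,0)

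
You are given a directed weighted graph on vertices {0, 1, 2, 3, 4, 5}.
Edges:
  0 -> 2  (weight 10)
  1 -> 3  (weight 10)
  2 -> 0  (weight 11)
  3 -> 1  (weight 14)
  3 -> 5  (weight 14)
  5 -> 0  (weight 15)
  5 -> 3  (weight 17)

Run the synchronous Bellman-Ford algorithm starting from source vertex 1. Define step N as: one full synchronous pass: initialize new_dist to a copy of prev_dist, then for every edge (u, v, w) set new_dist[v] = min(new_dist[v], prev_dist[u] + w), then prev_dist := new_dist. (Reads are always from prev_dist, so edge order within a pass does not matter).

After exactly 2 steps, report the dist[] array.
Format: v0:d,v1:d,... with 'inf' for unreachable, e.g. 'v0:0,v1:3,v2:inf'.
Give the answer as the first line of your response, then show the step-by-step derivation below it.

v0:inf,v1:0,v2:inf,v3:10,v4:inf,v5:24

step 1: dist = v0:inf,v1:0,v2:inf,v3:10,v4:inf,v5:inf
step 2: dist = v0:inf,v1:0,v2:inf,v3:10,v4:inf,v5:24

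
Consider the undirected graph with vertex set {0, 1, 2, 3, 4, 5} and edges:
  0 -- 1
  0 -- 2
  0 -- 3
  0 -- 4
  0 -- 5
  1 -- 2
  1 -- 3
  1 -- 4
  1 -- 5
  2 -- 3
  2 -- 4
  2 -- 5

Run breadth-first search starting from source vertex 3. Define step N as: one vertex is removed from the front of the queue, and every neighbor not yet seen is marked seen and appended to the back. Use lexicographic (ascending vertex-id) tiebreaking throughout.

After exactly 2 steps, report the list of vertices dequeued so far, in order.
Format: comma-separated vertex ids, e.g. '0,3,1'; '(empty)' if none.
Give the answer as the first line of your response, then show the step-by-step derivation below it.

3,0

step 1: dequeue 3; queue=[0,1,2]; order=3
step 2: dequeue 0; queue=[1,2,4,5]; order=3,0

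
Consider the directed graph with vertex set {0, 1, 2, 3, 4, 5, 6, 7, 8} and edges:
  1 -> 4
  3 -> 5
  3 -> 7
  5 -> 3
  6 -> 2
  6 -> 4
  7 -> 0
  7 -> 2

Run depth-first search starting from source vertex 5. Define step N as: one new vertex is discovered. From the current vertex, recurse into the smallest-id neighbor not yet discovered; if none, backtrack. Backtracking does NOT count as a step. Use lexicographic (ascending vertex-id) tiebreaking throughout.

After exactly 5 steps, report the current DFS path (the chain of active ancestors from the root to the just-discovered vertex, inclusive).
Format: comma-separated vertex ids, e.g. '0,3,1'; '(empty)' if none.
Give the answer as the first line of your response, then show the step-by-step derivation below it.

5,3,7,2

step 1: discover 5; path=5; order=5
step 2: discover 3; path=5>3; order=5,3
step 3: discover 7; path=5>3>7; order=5,3,7
step 4: discover 0; path=5>3>7>0; order=5,3,7,0
step 5: discover 2; path=5>3>7>2; order=5,3,7,0,2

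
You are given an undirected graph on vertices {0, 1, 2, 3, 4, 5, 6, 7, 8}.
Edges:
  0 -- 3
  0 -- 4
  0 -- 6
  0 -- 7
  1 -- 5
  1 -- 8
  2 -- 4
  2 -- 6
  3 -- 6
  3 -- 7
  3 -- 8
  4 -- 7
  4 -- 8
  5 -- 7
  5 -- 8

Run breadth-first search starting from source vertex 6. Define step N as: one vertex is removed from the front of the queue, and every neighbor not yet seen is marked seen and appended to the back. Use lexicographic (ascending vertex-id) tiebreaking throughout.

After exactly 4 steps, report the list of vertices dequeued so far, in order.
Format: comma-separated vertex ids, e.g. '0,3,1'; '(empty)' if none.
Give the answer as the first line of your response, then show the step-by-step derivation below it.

6,0,2,3

step 1: dequeue 6; queue=[0,2,3]; order=6
step 2: dequeue 0; queue=[2,3,4,7]; order=6,0
step 3: dequeue 2; queue=[3,4,7]; order=6,0,2
step 4: dequeue 3; queue=[4,7,8]; order=6,0,2,3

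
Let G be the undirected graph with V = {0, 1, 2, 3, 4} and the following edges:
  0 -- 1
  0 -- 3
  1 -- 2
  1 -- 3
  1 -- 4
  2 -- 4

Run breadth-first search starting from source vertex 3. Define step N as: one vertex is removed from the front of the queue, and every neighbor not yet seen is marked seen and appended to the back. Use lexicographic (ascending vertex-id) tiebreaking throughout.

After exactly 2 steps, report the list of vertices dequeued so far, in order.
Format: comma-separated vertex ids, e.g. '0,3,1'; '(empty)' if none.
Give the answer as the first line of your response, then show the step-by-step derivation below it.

3,0

step 1: dequeue 3; queue=[0,1]; order=3
step 2: dequeue 0; queue=[1]; order=3,0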